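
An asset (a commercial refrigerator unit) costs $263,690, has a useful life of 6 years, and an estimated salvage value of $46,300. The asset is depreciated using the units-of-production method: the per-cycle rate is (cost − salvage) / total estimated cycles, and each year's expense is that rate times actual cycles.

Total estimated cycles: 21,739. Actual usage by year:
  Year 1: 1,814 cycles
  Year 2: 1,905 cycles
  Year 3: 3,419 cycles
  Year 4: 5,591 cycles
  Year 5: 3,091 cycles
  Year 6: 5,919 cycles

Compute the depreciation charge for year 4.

Depreciable base = $263,690 − $46,300 = $217,390.
Rate = $217,390 / 21,739 cycles = $10 per cycle.
Year 1: 1,814 × $10 = $18,140. Book value $245,550.
Year 2: 1,905 × $10 = $19,050. Book value $226,500.
Year 3: 3,419 × $10 = $34,190. Book value $192,310.
Year 4: 5,591 × $10 = $55,910. Book value $136,400.

$55,910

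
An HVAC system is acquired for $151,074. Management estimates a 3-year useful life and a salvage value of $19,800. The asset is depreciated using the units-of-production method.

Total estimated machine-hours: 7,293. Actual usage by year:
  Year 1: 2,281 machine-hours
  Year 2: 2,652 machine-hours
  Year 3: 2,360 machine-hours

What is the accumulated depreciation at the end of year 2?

$88,794

Depreciable base = $151,074 − $19,800 = $131,274.
Rate = $131,274 / 7,293 machine-hours = $18 per machine-hour.
Year 1: 2,281 × $18 = $41,058. Book value $110,016.
Year 2: 2,652 × $18 = $47,736. Book value $62,280.
Accumulated through year 2 = $151,074 − $62,280 = $88,794.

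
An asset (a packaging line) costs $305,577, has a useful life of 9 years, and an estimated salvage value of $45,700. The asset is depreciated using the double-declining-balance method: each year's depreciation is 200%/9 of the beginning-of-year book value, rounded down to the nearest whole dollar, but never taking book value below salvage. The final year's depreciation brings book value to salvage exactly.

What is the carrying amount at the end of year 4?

Depreciable base = $305,577 − $45,700 = $259,877.
Year 1: ⌊$305,577 × 200%/9⌋ = $67,906. Book value $237,671.
Year 2: ⌊$237,671 × 200%/9⌋ = $52,815. Book value $184,856.
Year 3: ⌊$184,856 × 200%/9⌋ = $41,079. Book value $143,777.
Year 4: ⌊$143,777 × 200%/9⌋ = $31,950. Book value $111,827.

$111,827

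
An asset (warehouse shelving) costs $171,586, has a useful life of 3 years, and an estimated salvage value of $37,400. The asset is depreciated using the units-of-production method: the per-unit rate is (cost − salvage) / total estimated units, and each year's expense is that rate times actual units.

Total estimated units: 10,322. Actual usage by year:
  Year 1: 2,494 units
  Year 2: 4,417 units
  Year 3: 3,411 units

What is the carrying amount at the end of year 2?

Depreciable base = $171,586 − $37,400 = $134,186.
Rate = $134,186 / 10,322 units = $13 per unit.
Year 1: 2,494 × $13 = $32,422. Book value $139,164.
Year 2: 4,417 × $13 = $57,421. Book value $81,743.

$81,743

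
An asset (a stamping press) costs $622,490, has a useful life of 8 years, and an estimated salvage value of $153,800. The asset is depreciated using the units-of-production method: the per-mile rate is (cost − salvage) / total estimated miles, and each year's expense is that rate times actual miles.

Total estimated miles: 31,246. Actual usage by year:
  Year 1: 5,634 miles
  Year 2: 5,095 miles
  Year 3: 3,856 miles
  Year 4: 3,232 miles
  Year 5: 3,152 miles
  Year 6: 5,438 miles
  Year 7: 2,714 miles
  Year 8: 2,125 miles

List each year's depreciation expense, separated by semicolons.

$84,510; $76,425; $57,840; $48,480; $47,280; $81,570; $40,710; $31,875

Depreciable base = $622,490 − $153,800 = $468,690.
Rate = $468,690 / 31,246 miles = $15 per mile.
Year 1: 5,634 × $15 = $84,510. Book value $537,980.
Year 2: 5,095 × $15 = $76,425. Book value $461,555.
Year 3: 3,856 × $15 = $57,840. Book value $403,715.
Year 4: 3,232 × $15 = $48,480. Book value $355,235.
Year 5: 3,152 × $15 = $47,280. Book value $307,955.
Year 6: 5,438 × $15 = $81,570. Book value $226,385.
Year 7: 2,714 × $15 = $40,710. Book value $185,675.
Year 8: 2,125 × $15 = $31,875. Book value $153,800.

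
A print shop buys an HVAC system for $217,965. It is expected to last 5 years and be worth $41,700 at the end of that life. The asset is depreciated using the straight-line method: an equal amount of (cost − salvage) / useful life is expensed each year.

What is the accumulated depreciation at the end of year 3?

Depreciable base = $217,965 − $41,700 = $176,265.
Annual expense = $176,265 / 5 = $35,253.
End of year 1: book value $182,712.
End of year 2: book value $147,459.
End of year 3: book value $112,206.
Accumulated through year 3 = $217,965 − $112,206 = $105,759.

$105,759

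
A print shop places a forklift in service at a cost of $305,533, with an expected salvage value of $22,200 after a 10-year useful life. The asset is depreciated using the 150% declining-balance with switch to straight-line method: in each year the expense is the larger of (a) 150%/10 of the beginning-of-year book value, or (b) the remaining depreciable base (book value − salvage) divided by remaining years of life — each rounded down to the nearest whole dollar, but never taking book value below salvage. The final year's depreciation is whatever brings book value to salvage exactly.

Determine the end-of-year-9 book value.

$44,874

Depreciable base = $305,533 − $22,200 = $283,333.
Year 1: DB = ⌊$305,533 × 150%/10⌋ = $45,829; SL = ⌊$283,333/10⌋ = $28,333 → take DB $45,829. Book value $259,704.
Year 2: DB = ⌊$259,704 × 150%/10⌋ = $38,955; SL = ⌊$237,504/9⌋ = $26,389 → take DB $38,955. Book value $220,749.
Year 3: DB = ⌊$220,749 × 150%/10⌋ = $33,112; SL = ⌊$198,549/8⌋ = $24,818 → take DB $33,112. Book value $187,637.
Year 4: DB = ⌊$187,637 × 150%/10⌋ = $28,145; SL = ⌊$165,437/7⌋ = $23,633 → take DB $28,145. Book value $159,492.
Year 5: DB = ⌊$159,492 × 150%/10⌋ = $23,923; SL = ⌊$137,292/6⌋ = $22,882 → take DB $23,923. Book value $135,569.
Year 6: DB = ⌊$135,569 × 150%/10⌋ = $20,335; SL = ⌊$113,369/5⌋ = $22,673 → take SL $22,673. Book value $112,896.
Year 7: DB = ⌊$112,896 × 150%/10⌋ = $16,934; SL = ⌊$90,696/4⌋ = $22,674 → take SL $22,674. Book value $90,222.
Year 8: DB = ⌊$90,222 × 150%/10⌋ = $13,533; SL = ⌊$68,022/3⌋ = $22,674 → take SL $22,674. Book value $67,548.
Year 9: DB = ⌊$67,548 × 150%/10⌋ = $10,132; SL = ⌊$45,348/2⌋ = $22,674 → take SL $22,674. Book value $44,874.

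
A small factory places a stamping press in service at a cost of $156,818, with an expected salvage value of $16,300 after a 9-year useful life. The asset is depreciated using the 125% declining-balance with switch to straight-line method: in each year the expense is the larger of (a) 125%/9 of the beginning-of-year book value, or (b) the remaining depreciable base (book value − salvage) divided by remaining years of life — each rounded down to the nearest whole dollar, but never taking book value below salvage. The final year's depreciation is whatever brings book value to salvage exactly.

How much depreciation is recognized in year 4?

$13,972

Depreciable base = $156,818 − $16,300 = $140,518.
Year 1: DB = ⌊$156,818 × 125%/9⌋ = $21,780; SL = ⌊$140,518/9⌋ = $15,613 → take DB $21,780. Book value $135,038.
Year 2: DB = ⌊$135,038 × 125%/9⌋ = $18,755; SL = ⌊$118,738/8⌋ = $14,842 → take DB $18,755. Book value $116,283.
Year 3: DB = ⌊$116,283 × 125%/9⌋ = $16,150; SL = ⌊$99,983/7⌋ = $14,283 → take DB $16,150. Book value $100,133.
Year 4: DB = ⌊$100,133 × 125%/9⌋ = $13,907; SL = ⌊$83,833/6⌋ = $13,972 → take SL $13,972. Book value $86,161.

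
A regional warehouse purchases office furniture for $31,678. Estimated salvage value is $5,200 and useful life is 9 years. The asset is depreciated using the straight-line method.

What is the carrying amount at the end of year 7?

$11,084

Depreciable base = $31,678 − $5,200 = $26,478.
Annual expense = $26,478 / 9 = $2,942.
End of year 1: book value $28,736.
End of year 2: book value $25,794.
End of year 3: book value $22,852.
End of year 4: book value $19,910.
End of year 5: book value $16,968.
End of year 6: book value $14,026.
End of year 7: book value $11,084.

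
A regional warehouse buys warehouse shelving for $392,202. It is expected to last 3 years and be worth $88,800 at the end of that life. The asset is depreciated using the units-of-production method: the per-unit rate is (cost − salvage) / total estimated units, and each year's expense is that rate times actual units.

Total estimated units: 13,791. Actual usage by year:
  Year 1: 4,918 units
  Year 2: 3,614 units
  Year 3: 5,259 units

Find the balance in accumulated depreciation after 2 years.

$187,704

Depreciable base = $392,202 − $88,800 = $303,402.
Rate = $303,402 / 13,791 units = $22 per unit.
Year 1: 4,918 × $22 = $108,196. Book value $284,006.
Year 2: 3,614 × $22 = $79,508. Book value $204,498.
Accumulated through year 2 = $392,202 − $204,498 = $187,704.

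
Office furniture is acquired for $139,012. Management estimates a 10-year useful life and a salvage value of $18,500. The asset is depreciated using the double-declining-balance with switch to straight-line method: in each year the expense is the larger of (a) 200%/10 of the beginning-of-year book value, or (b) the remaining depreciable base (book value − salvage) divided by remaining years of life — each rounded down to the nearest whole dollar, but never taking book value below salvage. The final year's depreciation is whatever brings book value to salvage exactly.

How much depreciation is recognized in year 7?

Depreciable base = $139,012 − $18,500 = $120,512.
Year 1: DB = ⌊$139,012 × 200%/10⌋ = $27,802; SL = ⌊$120,512/10⌋ = $12,051 → take DB $27,802. Book value $111,210.
Year 2: DB = ⌊$111,210 × 200%/10⌋ = $22,242; SL = ⌊$92,710/9⌋ = $10,301 → take DB $22,242. Book value $88,968.
Year 3: DB = ⌊$88,968 × 200%/10⌋ = $17,793; SL = ⌊$70,468/8⌋ = $8,808 → take DB $17,793. Book value $71,175.
Year 4: DB = ⌊$71,175 × 200%/10⌋ = $14,235; SL = ⌊$52,675/7⌋ = $7,525 → take DB $14,235. Book value $56,940.
Year 5: DB = ⌊$56,940 × 200%/10⌋ = $11,388; SL = ⌊$38,440/6⌋ = $6,406 → take DB $11,388. Book value $45,552.
Year 6: DB = ⌊$45,552 × 200%/10⌋ = $9,110; SL = ⌊$27,052/5⌋ = $5,410 → take DB $9,110. Book value $36,442.
Year 7: DB = ⌊$36,442 × 200%/10⌋ = $7,288; SL = ⌊$17,942/4⌋ = $4,485 → take DB $7,288. Book value $29,154.

$7,288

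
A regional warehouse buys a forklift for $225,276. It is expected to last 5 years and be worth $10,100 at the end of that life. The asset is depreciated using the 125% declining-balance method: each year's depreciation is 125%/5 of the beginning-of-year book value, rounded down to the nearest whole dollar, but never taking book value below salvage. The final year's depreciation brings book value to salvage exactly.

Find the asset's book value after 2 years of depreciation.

$126,718

Depreciable base = $225,276 − $10,100 = $215,176.
Year 1: ⌊$225,276 × 125%/5⌋ = $56,319. Book value $168,957.
Year 2: ⌊$168,957 × 125%/5⌋ = $42,239. Book value $126,718.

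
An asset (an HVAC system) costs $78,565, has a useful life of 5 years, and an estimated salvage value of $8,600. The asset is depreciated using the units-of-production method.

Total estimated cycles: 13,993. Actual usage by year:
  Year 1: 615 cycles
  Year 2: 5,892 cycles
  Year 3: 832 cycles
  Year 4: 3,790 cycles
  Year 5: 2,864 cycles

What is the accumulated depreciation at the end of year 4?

$55,645

Depreciable base = $78,565 − $8,600 = $69,965.
Rate = $69,965 / 13,993 cycles = $5 per cycle.
Year 1: 615 × $5 = $3,075. Book value $75,490.
Year 2: 5,892 × $5 = $29,460. Book value $46,030.
Year 3: 832 × $5 = $4,160. Book value $41,870.
Year 4: 3,790 × $5 = $18,950. Book value $22,920.
Accumulated through year 4 = $78,565 − $22,920 = $55,645.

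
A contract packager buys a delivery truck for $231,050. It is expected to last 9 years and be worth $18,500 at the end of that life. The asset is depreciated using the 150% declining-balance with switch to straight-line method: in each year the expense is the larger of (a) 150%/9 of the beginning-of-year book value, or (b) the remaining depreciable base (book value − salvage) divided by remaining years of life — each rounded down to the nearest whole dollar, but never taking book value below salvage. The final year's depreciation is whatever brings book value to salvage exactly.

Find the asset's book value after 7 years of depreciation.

$55,670

Depreciable base = $231,050 − $18,500 = $212,550.
Year 1: DB = ⌊$231,050 × 150%/9⌋ = $38,508; SL = ⌊$212,550/9⌋ = $23,616 → take DB $38,508. Book value $192,542.
Year 2: DB = ⌊$192,542 × 150%/9⌋ = $32,090; SL = ⌊$174,042/8⌋ = $21,755 → take DB $32,090. Book value $160,452.
Year 3: DB = ⌊$160,452 × 150%/9⌋ = $26,742; SL = ⌊$141,952/7⌋ = $20,278 → take DB $26,742. Book value $133,710.
Year 4: DB = ⌊$133,710 × 150%/9⌋ = $22,285; SL = ⌊$115,210/6⌋ = $19,201 → take DB $22,285. Book value $111,425.
Year 5: DB = ⌊$111,425 × 150%/9⌋ = $18,570; SL = ⌊$92,925/5⌋ = $18,585 → take SL $18,585. Book value $92,840.
Year 6: DB = ⌊$92,840 × 150%/9⌋ = $15,473; SL = ⌊$74,340/4⌋ = $18,585 → take SL $18,585. Book value $74,255.
Year 7: DB = ⌊$74,255 × 150%/9⌋ = $12,375; SL = ⌊$55,755/3⌋ = $18,585 → take SL $18,585. Book value $55,670.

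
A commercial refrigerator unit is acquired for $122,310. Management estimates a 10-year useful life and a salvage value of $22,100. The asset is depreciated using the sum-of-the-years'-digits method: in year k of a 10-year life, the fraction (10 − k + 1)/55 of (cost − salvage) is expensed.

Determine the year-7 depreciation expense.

$7,288

Depreciable base = $122,310 − $22,100 = $100,210.
Sum of the years' digits = 10+9+8+7+6+5+4+3+2+1 = 55.
Year 1: $100,210 × 10/55 = $18,220. Book value $104,090.
Year 2: $100,210 × 9/55 = $16,398. Book value $87,692.
Year 3: $100,210 × 8/55 = $14,576. Book value $73,116.
Year 4: $100,210 × 7/55 = $12,754. Book value $60,362.
Year 5: $100,210 × 6/55 = $10,932. Book value $49,430.
Year 6: $100,210 × 5/55 = $9,110. Book value $40,320.
Year 7: $100,210 × 4/55 = $7,288. Book value $33,032.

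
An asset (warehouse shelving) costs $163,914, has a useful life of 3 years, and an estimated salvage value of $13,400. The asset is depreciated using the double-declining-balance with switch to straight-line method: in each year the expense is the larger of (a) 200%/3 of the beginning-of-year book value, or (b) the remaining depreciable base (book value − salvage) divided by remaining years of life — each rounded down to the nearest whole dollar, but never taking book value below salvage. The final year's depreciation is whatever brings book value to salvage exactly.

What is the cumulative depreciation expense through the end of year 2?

Depreciable base = $163,914 − $13,400 = $150,514.
Year 1: DB = ⌊$163,914 × 200%/3⌋ = $109,276; SL = ⌊$150,514/3⌋ = $50,171 → take DB $109,276. Book value $54,638.
Year 2: DB = ⌊$54,638 × 200%/3⌋ = $36,425; SL = ⌊$41,238/2⌋ = $20,619 → take DB $36,425. Book value $18,213.
Accumulated through year 2 = $163,914 − $18,213 = $145,701.

$145,701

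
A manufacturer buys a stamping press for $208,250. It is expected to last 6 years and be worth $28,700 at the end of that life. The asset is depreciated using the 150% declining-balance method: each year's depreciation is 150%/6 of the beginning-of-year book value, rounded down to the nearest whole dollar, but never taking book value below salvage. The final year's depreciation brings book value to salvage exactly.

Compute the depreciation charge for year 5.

$16,473

Depreciable base = $208,250 − $28,700 = $179,550.
Year 1: ⌊$208,250 × 150%/6⌋ = $52,062. Book value $156,188.
Year 2: ⌊$156,188 × 150%/6⌋ = $39,047. Book value $117,141.
Year 3: ⌊$117,141 × 150%/6⌋ = $29,285. Book value $87,856.
Year 4: ⌊$87,856 × 150%/6⌋ = $21,964. Book value $65,892.
Year 5: ⌊$65,892 × 150%/6⌋ = $16,473. Book value $49,419.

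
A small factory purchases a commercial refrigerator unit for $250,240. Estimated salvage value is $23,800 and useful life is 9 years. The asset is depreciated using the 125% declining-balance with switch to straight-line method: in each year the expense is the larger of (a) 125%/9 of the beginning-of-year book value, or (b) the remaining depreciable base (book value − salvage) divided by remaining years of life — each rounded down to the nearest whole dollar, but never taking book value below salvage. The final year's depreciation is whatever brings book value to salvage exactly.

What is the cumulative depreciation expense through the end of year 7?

$181,110

Depreciable base = $250,240 − $23,800 = $226,440.
Year 1: DB = ⌊$250,240 × 125%/9⌋ = $34,755; SL = ⌊$226,440/9⌋ = $25,160 → take DB $34,755. Book value $215,485.
Year 2: DB = ⌊$215,485 × 125%/9⌋ = $29,928; SL = ⌊$191,685/8⌋ = $23,960 → take DB $29,928. Book value $185,557.
Year 3: DB = ⌊$185,557 × 125%/9⌋ = $25,771; SL = ⌊$161,757/7⌋ = $23,108 → take DB $25,771. Book value $159,786.
Year 4: DB = ⌊$159,786 × 125%/9⌋ = $22,192; SL = ⌊$135,986/6⌋ = $22,664 → take SL $22,664. Book value $137,122.
Year 5: DB = ⌊$137,122 × 125%/9⌋ = $19,044; SL = ⌊$113,322/5⌋ = $22,664 → take SL $22,664. Book value $114,458.
Year 6: DB = ⌊$114,458 × 125%/9⌋ = $15,896; SL = ⌊$90,658/4⌋ = $22,664 → take SL $22,664. Book value $91,794.
Year 7: DB = ⌊$91,794 × 125%/9⌋ = $12,749; SL = ⌊$67,994/3⌋ = $22,664 → take SL $22,664. Book value $69,130.
Accumulated through year 7 = $250,240 − $69,130 = $181,110.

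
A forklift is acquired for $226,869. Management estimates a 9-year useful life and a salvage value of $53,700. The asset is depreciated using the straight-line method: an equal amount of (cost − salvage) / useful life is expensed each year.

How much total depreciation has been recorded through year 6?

$115,446

Depreciable base = $226,869 − $53,700 = $173,169.
Annual expense = $173,169 / 9 = $19,241.
End of year 1: book value $207,628.
End of year 2: book value $188,387.
End of year 3: book value $169,146.
End of year 4: book value $149,905.
End of year 5: book value $130,664.
End of year 6: book value $111,423.
Accumulated through year 6 = $226,869 − $111,423 = $115,446.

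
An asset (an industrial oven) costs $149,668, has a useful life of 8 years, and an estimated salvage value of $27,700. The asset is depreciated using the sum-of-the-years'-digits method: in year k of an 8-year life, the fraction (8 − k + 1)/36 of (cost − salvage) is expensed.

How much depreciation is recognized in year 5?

Depreciable base = $149,668 − $27,700 = $121,968.
Sum of the years' digits = 8+7+6+5+4+3+2+1 = 36.
Year 1: $121,968 × 8/36 = $27,104. Book value $122,564.
Year 2: $121,968 × 7/36 = $23,716. Book value $98,848.
Year 3: $121,968 × 6/36 = $20,328. Book value $78,520.
Year 4: $121,968 × 5/36 = $16,940. Book value $61,580.
Year 5: $121,968 × 4/36 = $13,552. Book value $48,028.

$13,552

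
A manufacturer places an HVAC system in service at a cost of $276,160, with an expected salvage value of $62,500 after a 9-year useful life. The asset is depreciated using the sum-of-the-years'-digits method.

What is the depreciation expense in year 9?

Depreciable base = $276,160 − $62,500 = $213,660.
Sum of the years' digits = 9+8+7+6+5+4+3+2+1 = 45.
Year 1: $213,660 × 9/45 = $42,732. Book value $233,428.
Year 2: $213,660 × 8/45 = $37,984. Book value $195,444.
Year 3: $213,660 × 7/45 = $33,236. Book value $162,208.
Year 4: $213,660 × 6/45 = $28,488. Book value $133,720.
Year 5: $213,660 × 5/45 = $23,740. Book value $109,980.
Year 6: $213,660 × 4/45 = $18,992. Book value $90,988.
Year 7: $213,660 × 3/45 = $14,244. Book value $76,744.
Year 8: $213,660 × 2/45 = $9,496. Book value $67,248.
Year 9: $213,660 × 1/45 = $4,748. Book value $62,500.

$4,748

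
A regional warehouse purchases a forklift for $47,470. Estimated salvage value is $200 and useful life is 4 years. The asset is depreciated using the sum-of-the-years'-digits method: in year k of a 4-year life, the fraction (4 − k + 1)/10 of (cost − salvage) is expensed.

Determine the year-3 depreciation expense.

Depreciable base = $47,470 − $200 = $47,270.
Sum of the years' digits = 4+3+2+1 = 10.
Year 1: $47,270 × 4/10 = $18,908. Book value $28,562.
Year 2: $47,270 × 3/10 = $14,181. Book value $14,381.
Year 3: $47,270 × 2/10 = $9,454. Book value $4,927.

$9,454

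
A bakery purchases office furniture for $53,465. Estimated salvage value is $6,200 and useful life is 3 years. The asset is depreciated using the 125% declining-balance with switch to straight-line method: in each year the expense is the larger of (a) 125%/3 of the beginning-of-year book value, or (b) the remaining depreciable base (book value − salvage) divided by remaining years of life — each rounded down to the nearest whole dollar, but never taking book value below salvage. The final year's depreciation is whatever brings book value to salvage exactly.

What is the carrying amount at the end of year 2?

Depreciable base = $53,465 − $6,200 = $47,265.
Year 1: DB = ⌊$53,465 × 125%/3⌋ = $22,277; SL = ⌊$47,265/3⌋ = $15,755 → take DB $22,277. Book value $31,188.
Year 2: DB = ⌊$31,188 × 125%/3⌋ = $12,995; SL = ⌊$24,988/2⌋ = $12,494 → take DB $12,995. Book value $18,193.

$18,193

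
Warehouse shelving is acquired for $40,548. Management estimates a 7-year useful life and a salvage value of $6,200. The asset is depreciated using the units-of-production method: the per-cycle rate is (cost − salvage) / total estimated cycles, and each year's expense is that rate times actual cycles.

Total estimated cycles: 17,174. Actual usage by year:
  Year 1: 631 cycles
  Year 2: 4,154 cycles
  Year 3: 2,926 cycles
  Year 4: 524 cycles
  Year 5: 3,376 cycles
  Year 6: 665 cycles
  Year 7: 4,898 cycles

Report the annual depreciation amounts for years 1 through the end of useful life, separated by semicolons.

$1,262; $8,308; $5,852; $1,048; $6,752; $1,330; $9,796

Depreciable base = $40,548 − $6,200 = $34,348.
Rate = $34,348 / 17,174 cycles = $2 per cycle.
Year 1: 631 × $2 = $1,262. Book value $39,286.
Year 2: 4,154 × $2 = $8,308. Book value $30,978.
Year 3: 2,926 × $2 = $5,852. Book value $25,126.
Year 4: 524 × $2 = $1,048. Book value $24,078.
Year 5: 3,376 × $2 = $6,752. Book value $17,326.
Year 6: 665 × $2 = $1,330. Book value $15,996.
Year 7: 4,898 × $2 = $9,796. Book value $6,200.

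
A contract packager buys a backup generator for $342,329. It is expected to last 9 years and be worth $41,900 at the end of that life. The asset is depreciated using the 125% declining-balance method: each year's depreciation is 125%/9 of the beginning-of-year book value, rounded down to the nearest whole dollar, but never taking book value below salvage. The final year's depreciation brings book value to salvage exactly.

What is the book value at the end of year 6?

Depreciable base = $342,329 − $41,900 = $300,429.
Year 1: ⌊$342,329 × 125%/9⌋ = $47,545. Book value $294,784.
Year 2: ⌊$294,784 × 125%/9⌋ = $40,942. Book value $253,842.
Year 3: ⌊$253,842 × 125%/9⌋ = $35,255. Book value $218,587.
Year 4: ⌊$218,587 × 125%/9⌋ = $30,359. Book value $188,228.
Year 5: ⌊$188,228 × 125%/9⌋ = $26,142. Book value $162,086.
Year 6: ⌊$162,086 × 125%/9⌋ = $22,511. Book value $139,575.

$139,575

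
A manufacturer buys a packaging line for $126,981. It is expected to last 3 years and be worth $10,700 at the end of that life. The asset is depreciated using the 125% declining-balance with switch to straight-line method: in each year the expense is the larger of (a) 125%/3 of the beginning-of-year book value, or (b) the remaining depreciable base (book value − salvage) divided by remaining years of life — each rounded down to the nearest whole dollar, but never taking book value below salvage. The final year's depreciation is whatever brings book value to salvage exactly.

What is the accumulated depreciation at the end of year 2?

$84,594

Depreciable base = $126,981 − $10,700 = $116,281.
Year 1: DB = ⌊$126,981 × 125%/3⌋ = $52,908; SL = ⌊$116,281/3⌋ = $38,760 → take DB $52,908. Book value $74,073.
Year 2: DB = ⌊$74,073 × 125%/3⌋ = $30,863; SL = ⌊$63,373/2⌋ = $31,686 → take SL $31,686. Book value $42,387.
Accumulated through year 2 = $126,981 − $42,387 = $84,594.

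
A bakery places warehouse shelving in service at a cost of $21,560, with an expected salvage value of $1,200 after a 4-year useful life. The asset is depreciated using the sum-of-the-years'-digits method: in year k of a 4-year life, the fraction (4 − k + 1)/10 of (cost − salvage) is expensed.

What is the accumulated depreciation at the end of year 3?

Depreciable base = $21,560 − $1,200 = $20,360.
Sum of the years' digits = 4+3+2+1 = 10.
Year 1: $20,360 × 4/10 = $8,144. Book value $13,416.
Year 2: $20,360 × 3/10 = $6,108. Book value $7,308.
Year 3: $20,360 × 2/10 = $4,072. Book value $3,236.
Accumulated through year 3 = $21,560 − $3,236 = $18,324.

$18,324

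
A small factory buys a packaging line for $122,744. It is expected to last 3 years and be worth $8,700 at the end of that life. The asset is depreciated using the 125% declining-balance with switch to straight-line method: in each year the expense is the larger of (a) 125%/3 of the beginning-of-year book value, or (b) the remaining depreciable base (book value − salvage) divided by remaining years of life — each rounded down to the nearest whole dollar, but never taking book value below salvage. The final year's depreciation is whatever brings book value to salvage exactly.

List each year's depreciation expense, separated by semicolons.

$51,143; $31,450; $31,451

Depreciable base = $122,744 − $8,700 = $114,044.
Year 1: DB = ⌊$122,744 × 125%/3⌋ = $51,143; SL = ⌊$114,044/3⌋ = $38,014 → take DB $51,143. Book value $71,601.
Year 2: DB = ⌊$71,601 × 125%/3⌋ = $29,833; SL = ⌊$62,901/2⌋ = $31,450 → take SL $31,450. Book value $40,151.
Year 3 (final): $40,151 − $8,700 = $31,451. Book value $8,700.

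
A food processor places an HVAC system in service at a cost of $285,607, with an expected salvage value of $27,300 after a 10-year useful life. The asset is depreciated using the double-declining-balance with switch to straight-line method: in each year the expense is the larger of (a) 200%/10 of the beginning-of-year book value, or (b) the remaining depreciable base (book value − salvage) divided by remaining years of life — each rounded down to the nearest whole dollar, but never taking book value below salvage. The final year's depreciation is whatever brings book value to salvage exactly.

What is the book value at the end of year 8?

$47,919

Depreciable base = $285,607 − $27,300 = $258,307.
Year 1: DB = ⌊$285,607 × 200%/10⌋ = $57,121; SL = ⌊$258,307/10⌋ = $25,830 → take DB $57,121. Book value $228,486.
Year 2: DB = ⌊$228,486 × 200%/10⌋ = $45,697; SL = ⌊$201,186/9⌋ = $22,354 → take DB $45,697. Book value $182,789.
Year 3: DB = ⌊$182,789 × 200%/10⌋ = $36,557; SL = ⌊$155,489/8⌋ = $19,436 → take DB $36,557. Book value $146,232.
Year 4: DB = ⌊$146,232 × 200%/10⌋ = $29,246; SL = ⌊$118,932/7⌋ = $16,990 → take DB $29,246. Book value $116,986.
Year 5: DB = ⌊$116,986 × 200%/10⌋ = $23,397; SL = ⌊$89,686/6⌋ = $14,947 → take DB $23,397. Book value $93,589.
Year 6: DB = ⌊$93,589 × 200%/10⌋ = $18,717; SL = ⌊$66,289/5⌋ = $13,257 → take DB $18,717. Book value $74,872.
Year 7: DB = ⌊$74,872 × 200%/10⌋ = $14,974; SL = ⌊$47,572/4⌋ = $11,893 → take DB $14,974. Book value $59,898.
Year 8: DB = ⌊$59,898 × 200%/10⌋ = $11,979; SL = ⌊$32,598/3⌋ = $10,866 → take DB $11,979. Book value $47,919.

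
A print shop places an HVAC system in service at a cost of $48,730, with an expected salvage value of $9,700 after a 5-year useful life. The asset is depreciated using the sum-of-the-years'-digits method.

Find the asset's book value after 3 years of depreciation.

Depreciable base = $48,730 − $9,700 = $39,030.
Sum of the years' digits = 5+4+3+2+1 = 15.
Year 1: $39,030 × 5/15 = $13,010. Book value $35,720.
Year 2: $39,030 × 4/15 = $10,408. Book value $25,312.
Year 3: $39,030 × 3/15 = $7,806. Book value $17,506.

$17,506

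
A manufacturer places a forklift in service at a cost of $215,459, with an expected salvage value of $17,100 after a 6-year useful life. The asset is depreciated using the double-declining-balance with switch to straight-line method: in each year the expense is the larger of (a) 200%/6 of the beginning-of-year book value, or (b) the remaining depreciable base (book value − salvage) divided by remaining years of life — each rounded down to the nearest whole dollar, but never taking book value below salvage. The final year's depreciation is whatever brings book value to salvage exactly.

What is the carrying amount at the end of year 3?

Depreciable base = $215,459 − $17,100 = $198,359.
Year 1: DB = ⌊$215,459 × 200%/6⌋ = $71,819; SL = ⌊$198,359/6⌋ = $33,059 → take DB $71,819. Book value $143,640.
Year 2: DB = ⌊$143,640 × 200%/6⌋ = $47,880; SL = ⌊$126,540/5⌋ = $25,308 → take DB $47,880. Book value $95,760.
Year 3: DB = ⌊$95,760 × 200%/6⌋ = $31,920; SL = ⌊$78,660/4⌋ = $19,665 → take DB $31,920. Book value $63,840.

$63,840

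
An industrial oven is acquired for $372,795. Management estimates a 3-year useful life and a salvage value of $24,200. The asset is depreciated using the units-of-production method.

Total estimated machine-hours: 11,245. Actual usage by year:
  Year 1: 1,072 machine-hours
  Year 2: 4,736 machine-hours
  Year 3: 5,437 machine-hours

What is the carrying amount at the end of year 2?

Depreciable base = $372,795 − $24,200 = $348,595.
Rate = $348,595 / 11,245 machine-hours = $31 per machine-hour.
Year 1: 1,072 × $31 = $33,232. Book value $339,563.
Year 2: 4,736 × $31 = $146,816. Book value $192,747.

$192,747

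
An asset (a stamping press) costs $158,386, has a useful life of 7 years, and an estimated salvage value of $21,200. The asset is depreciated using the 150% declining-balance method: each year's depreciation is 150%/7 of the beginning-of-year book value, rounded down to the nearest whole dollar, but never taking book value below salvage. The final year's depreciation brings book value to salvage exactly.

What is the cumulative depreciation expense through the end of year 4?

Depreciable base = $158,386 − $21,200 = $137,186.
Year 1: ⌊$158,386 × 150%/7⌋ = $33,939. Book value $124,447.
Year 2: ⌊$124,447 × 150%/7⌋ = $26,667. Book value $97,780.
Year 3: ⌊$97,780 × 150%/7⌋ = $20,952. Book value $76,828.
Year 4: ⌊$76,828 × 150%/7⌋ = $16,463. Book value $60,365.
Accumulated through year 4 = $158,386 − $60,365 = $98,021.

$98,021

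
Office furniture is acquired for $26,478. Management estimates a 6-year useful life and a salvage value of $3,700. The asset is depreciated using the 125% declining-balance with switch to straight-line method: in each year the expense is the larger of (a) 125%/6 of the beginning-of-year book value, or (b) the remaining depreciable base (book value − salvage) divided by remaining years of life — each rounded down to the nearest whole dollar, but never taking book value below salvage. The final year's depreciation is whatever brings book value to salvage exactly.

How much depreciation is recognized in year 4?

Depreciable base = $26,478 − $3,700 = $22,778.
Year 1: DB = ⌊$26,478 × 125%/6⌋ = $5,516; SL = ⌊$22,778/6⌋ = $3,796 → take DB $5,516. Book value $20,962.
Year 2: DB = ⌊$20,962 × 125%/6⌋ = $4,367; SL = ⌊$17,262/5⌋ = $3,452 → take DB $4,367. Book value $16,595.
Year 3: DB = ⌊$16,595 × 125%/6⌋ = $3,457; SL = ⌊$12,895/4⌋ = $3,223 → take DB $3,457. Book value $13,138.
Year 4: DB = ⌊$13,138 × 125%/6⌋ = $2,737; SL = ⌊$9,438/3⌋ = $3,146 → take SL $3,146. Book value $9,992.

$3,146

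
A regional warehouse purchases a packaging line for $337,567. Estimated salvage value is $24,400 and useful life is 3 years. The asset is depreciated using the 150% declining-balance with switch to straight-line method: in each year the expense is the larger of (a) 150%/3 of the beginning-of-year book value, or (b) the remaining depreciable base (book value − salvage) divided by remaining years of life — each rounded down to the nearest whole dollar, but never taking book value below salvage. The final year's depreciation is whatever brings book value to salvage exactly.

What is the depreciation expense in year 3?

$59,992

Depreciable base = $337,567 − $24,400 = $313,167.
Year 1: DB = ⌊$337,567 × 150%/3⌋ = $168,783; SL = ⌊$313,167/3⌋ = $104,389 → take DB $168,783. Book value $168,784.
Year 2: DB = ⌊$168,784 × 150%/3⌋ = $84,392; SL = ⌊$144,384/2⌋ = $72,192 → take DB $84,392. Book value $84,392.
Year 3 (final): $84,392 − $24,400 = $59,992. Book value $24,400.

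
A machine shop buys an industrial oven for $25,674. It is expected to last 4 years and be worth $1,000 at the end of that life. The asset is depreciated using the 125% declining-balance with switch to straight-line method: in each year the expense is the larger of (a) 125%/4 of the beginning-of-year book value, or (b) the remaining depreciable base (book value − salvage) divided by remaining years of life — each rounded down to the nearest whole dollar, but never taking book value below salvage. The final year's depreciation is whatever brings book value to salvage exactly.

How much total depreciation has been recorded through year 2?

Depreciable base = $25,674 − $1,000 = $24,674.
Year 1: DB = ⌊$25,674 × 125%/4⌋ = $8,023; SL = ⌊$24,674/4⌋ = $6,168 → take DB $8,023. Book value $17,651.
Year 2: DB = ⌊$17,651 × 125%/4⌋ = $5,515; SL = ⌊$16,651/3⌋ = $5,550 → take SL $5,550. Book value $12,101.
Accumulated through year 2 = $25,674 − $12,101 = $13,573.

$13,573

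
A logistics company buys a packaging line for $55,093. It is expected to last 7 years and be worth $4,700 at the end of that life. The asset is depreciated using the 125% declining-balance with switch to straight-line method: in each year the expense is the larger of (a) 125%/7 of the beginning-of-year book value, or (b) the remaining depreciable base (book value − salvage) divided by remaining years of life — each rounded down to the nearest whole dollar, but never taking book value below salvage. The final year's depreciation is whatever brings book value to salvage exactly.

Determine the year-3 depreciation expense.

$6,638

Depreciable base = $55,093 − $4,700 = $50,393.
Year 1: DB = ⌊$55,093 × 125%/7⌋ = $9,838; SL = ⌊$50,393/7⌋ = $7,199 → take DB $9,838. Book value $45,255.
Year 2: DB = ⌊$45,255 × 125%/7⌋ = $8,081; SL = ⌊$40,555/6⌋ = $6,759 → take DB $8,081. Book value $37,174.
Year 3: DB = ⌊$37,174 × 125%/7⌋ = $6,638; SL = ⌊$32,474/5⌋ = $6,494 → take DB $6,638. Book value $30,536.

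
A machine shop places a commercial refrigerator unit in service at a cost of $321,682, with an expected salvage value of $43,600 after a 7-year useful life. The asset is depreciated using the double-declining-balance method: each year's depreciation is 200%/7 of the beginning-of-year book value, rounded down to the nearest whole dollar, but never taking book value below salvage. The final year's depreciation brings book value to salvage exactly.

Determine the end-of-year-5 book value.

$59,813

Depreciable base = $321,682 − $43,600 = $278,082.
Year 1: ⌊$321,682 × 200%/7⌋ = $91,909. Book value $229,773.
Year 2: ⌊$229,773 × 200%/7⌋ = $65,649. Book value $164,124.
Year 3: ⌊$164,124 × 200%/7⌋ = $46,892. Book value $117,232.
Year 4: ⌊$117,232 × 200%/7⌋ = $33,494. Book value $83,738.
Year 5: ⌊$83,738 × 200%/7⌋ = $23,925. Book value $59,813.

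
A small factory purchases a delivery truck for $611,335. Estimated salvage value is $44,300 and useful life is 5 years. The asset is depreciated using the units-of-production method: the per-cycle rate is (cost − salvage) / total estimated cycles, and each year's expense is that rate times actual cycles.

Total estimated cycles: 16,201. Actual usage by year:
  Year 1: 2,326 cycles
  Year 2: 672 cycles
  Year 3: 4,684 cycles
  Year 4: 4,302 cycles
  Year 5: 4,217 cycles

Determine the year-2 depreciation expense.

Depreciable base = $611,335 − $44,300 = $567,035.
Rate = $567,035 / 16,201 cycles = $35 per cycle.
Year 1: 2,326 × $35 = $81,410. Book value $529,925.
Year 2: 672 × $35 = $23,520. Book value $506,405.

$23,520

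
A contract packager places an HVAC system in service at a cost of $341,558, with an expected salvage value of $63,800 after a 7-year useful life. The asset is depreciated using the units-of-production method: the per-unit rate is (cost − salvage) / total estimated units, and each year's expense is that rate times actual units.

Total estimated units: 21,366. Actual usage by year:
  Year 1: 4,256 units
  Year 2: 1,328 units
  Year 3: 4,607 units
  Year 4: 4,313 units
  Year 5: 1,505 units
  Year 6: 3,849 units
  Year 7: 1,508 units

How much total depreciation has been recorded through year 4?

Depreciable base = $341,558 − $63,800 = $277,758.
Rate = $277,758 / 21,366 units = $13 per unit.
Year 1: 4,256 × $13 = $55,328. Book value $286,230.
Year 2: 1,328 × $13 = $17,264. Book value $268,966.
Year 3: 4,607 × $13 = $59,891. Book value $209,075.
Year 4: 4,313 × $13 = $56,069. Book value $153,006.
Accumulated through year 4 = $341,558 − $153,006 = $188,552.

$188,552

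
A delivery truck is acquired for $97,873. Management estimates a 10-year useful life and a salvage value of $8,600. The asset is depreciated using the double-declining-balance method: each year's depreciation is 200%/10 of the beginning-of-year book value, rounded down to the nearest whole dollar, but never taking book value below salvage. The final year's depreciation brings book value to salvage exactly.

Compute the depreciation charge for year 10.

$4,538

Depreciable base = $97,873 − $8,600 = $89,273.
Year 1: ⌊$97,873 × 200%/10⌋ = $19,574. Book value $78,299.
Year 2: ⌊$78,299 × 200%/10⌋ = $15,659. Book value $62,640.
Year 3: ⌊$62,640 × 200%/10⌋ = $12,528. Book value $50,112.
Year 4: ⌊$50,112 × 200%/10⌋ = $10,022. Book value $40,090.
Year 5: ⌊$40,090 × 200%/10⌋ = $8,018. Book value $32,072.
Year 6: ⌊$32,072 × 200%/10⌋ = $6,414. Book value $25,658.
Year 7: ⌊$25,658 × 200%/10⌋ = $5,131. Book value $20,527.
Year 8: ⌊$20,527 × 200%/10⌋ = $4,105. Book value $16,422.
Year 9: ⌊$16,422 × 200%/10⌋ = $3,284. Book value $13,138.
Year 10 (final): $13,138 − $8,600 = $4,538. Book value $8,600.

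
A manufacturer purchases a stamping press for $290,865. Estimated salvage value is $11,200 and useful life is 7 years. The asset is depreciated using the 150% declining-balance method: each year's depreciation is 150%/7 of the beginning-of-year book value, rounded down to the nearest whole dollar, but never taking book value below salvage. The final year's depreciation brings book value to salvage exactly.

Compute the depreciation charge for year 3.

$38,478

Depreciable base = $290,865 − $11,200 = $279,665.
Year 1: ⌊$290,865 × 150%/7⌋ = $62,328. Book value $228,537.
Year 2: ⌊$228,537 × 150%/7⌋ = $48,972. Book value $179,565.
Year 3: ⌊$179,565 × 150%/7⌋ = $38,478. Book value $141,087.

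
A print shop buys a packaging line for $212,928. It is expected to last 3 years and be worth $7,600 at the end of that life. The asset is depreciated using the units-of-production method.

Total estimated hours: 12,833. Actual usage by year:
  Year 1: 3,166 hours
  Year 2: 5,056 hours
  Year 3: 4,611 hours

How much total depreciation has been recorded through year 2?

$131,552

Depreciable base = $212,928 − $7,600 = $205,328.
Rate = $205,328 / 12,833 hours = $16 per hour.
Year 1: 3,166 × $16 = $50,656. Book value $162,272.
Year 2: 5,056 × $16 = $80,896. Book value $81,376.
Accumulated through year 2 = $212,928 − $81,376 = $131,552.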